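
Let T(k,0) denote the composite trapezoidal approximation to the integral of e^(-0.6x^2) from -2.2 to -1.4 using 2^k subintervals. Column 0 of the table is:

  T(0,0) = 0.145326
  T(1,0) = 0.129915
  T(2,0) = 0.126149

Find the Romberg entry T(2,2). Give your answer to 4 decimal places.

Richardson extrapolation on the trapezoidal column (denominator 4−1=3):
T(1,1) = (4·0.129915 − 0.145326) / 3 = 0.124778
T(2,1) = (4·0.126149 − 0.129915) / 3 = 0.124894
T(2,2) = 0.124894 + (0.124894 − 0.124778)/15 = 0.124902
(Column j=1 coincides with Simpson's rule on the same nodes.)

0.1249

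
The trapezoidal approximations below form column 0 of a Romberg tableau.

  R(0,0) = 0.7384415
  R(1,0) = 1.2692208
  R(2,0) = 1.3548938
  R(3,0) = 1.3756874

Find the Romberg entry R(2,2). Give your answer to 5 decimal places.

1.37927

Richardson extrapolation on the trapezoidal column (denominator 4−1=3):
R(1,1) = (4·1.2692208 − 0.7384415) / 3 = 1.4461472
R(2,1) = 1.3548938 + (1.3548938 − 1.2692208)/3 = 1.3834515
R(2,2) = 1.3834515 + (1.3834515 − 1.4461472)/15 = 1.3792718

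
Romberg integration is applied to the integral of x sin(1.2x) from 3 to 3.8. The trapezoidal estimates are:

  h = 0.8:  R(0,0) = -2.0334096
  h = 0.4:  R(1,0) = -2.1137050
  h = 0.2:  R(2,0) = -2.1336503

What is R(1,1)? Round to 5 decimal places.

Richardson extrapolation on the trapezoidal column (denominator 4−1=3):
R(1,1) = -2.1137050 + (-2.1137050 − (-2.0334096))/3 = -2.1404701
(Column j=1 coincides with Simpson's rule on the same nodes.)

-2.14047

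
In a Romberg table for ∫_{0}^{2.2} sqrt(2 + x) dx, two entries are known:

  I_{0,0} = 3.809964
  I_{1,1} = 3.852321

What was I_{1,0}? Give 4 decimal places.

From I_{1,1} = (4·I_{1,0} − I_{0,0})/3, solve for I_{1,0}:
4·I_{1,0} = 3·3.852321 + 3.809964 = 15.366927
I_{1,0} = 3.841732

3.8417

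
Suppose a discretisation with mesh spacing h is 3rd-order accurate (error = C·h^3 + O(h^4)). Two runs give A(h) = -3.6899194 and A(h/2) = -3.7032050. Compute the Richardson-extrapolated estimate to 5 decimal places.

-3.70510

Extrapolated value = (8·A(h/2) − A(h)) / (8 − 1)
= (8·(-3.7032050) − (-3.6899194)) / 7
= -25.9357206 / 7 = -3.7051029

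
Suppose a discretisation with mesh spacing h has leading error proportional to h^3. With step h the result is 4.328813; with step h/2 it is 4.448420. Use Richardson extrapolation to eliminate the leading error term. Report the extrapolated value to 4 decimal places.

The leading error scales as h^3; refining by a factor of 2 reduces it by 2^3 = 8.
Extrapolated value = (8·A(h/2) − A(h)) / (8 − 1)
= (8·4.448420 − 4.328813) / 7
= 31.258547 / 7 = 4.465507

4.4655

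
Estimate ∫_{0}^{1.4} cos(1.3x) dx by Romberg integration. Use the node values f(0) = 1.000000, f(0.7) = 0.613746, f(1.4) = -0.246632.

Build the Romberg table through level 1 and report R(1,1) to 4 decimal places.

0.7486

R(0,0) (trapezoid, 1 panel, h=1.4000): 0.527358
R(1,0) (trapezoid, 2 panels, h=0.7000): 0.693301
R(1,1) = 0.693301 + (0.693301 − 0.527358)/3 = 0.748615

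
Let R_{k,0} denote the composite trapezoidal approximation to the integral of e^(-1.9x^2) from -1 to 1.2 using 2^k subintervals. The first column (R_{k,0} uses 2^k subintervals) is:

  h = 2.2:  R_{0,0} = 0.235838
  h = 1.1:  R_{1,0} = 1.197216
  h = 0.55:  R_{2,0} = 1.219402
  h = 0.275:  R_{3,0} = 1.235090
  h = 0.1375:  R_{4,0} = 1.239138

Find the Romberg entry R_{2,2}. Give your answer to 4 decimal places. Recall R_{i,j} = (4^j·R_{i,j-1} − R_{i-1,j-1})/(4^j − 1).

1.2074

R_{1,1} = (4·1.197216 − 0.235838) / 3 = 1.517675
R_{2,1} = (4·1.219402 − 1.197216) / 3 = 1.226797
R_{2,2} = (16·1.226797 − 1.517675) / 15 = 1.207405
(Column j=1 coincides with Simpson's rule on the same nodes.)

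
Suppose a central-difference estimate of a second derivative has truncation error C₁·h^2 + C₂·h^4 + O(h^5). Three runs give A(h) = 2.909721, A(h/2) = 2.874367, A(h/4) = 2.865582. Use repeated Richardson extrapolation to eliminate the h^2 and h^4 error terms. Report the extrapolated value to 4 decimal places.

First eliminate the h^2 term (factor 2^2 = 4):
  B₁ = (4·2.874367 − 2.909721)/3 = 2.862582
  B₂ = (4·2.865582 − 2.874367)/3 = 2.862654
Then eliminate the h^4 term (factor 2^4 = 16):
  (16·2.862654 − 2.862582)/15 = 2.862659

2.8627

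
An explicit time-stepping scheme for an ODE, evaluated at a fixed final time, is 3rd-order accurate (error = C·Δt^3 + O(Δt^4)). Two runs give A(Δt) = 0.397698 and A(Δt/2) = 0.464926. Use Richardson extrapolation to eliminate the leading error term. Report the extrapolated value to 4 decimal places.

The leading error scales as Δt^3; refining by a factor of 2 reduces it by 2^3 = 8.
Extrapolated value = (8·A(Δt/2) − A(Δt)) / (8 − 1)
= (8·0.464926 − 0.397698) / 7
= 3.321710 / 7 = 0.474530

0.4745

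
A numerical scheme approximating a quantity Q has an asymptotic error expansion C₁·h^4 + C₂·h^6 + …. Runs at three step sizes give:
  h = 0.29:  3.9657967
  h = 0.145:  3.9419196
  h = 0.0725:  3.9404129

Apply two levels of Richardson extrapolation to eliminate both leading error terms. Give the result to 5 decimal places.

3.94031

First eliminate the h^4 term (factor 2^4 = 16):
  B₁ = (16·3.9419196 − 3.9657967)/15 = 3.9403278
  B₂ = (16·3.9404129 − 3.9419196)/15 = 3.9403125
Then eliminate the h^6 term (factor 2^6 = 64):
  (64·3.9403125 − 3.9403278)/63 = 3.9403123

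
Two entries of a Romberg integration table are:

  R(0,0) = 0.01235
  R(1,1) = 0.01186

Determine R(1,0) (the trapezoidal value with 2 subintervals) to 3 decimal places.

0.012

From R(1,1) = (4·R(1,0) − R(0,0))/3, solve for R(1,0):
4·R(1,0) = 3·0.01186 + 0.01235 = 0.04793
R(1,0) = 0.01198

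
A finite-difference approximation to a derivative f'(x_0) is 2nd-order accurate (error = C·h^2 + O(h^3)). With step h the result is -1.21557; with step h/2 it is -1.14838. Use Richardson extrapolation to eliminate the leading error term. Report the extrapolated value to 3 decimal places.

-1.126

Extrapolated value = (4·A(h/2) − A(h)) / (4 − 1)
= (4·(-1.14838) − (-1.21557)) / 3
= -3.37795 / 3 = -1.12598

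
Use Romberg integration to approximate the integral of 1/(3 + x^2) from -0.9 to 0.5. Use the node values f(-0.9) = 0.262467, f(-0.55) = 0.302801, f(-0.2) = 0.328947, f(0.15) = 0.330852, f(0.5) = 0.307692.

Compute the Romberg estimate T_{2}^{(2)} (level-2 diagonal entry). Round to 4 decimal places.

0.4389

T_{0}^{(0)} (trapezoid, 1 panel, h=1.4000): 0.399111
T_{1}^{(0)} (trapezoid, 2 panels, h=0.7000): 0.429819
T_{2}^{(0)} (trapezoid, 4 panels, h=0.3500): 0.436688
T_{1}^{(1)} = 0.429819 + (0.429819 − 0.399111)/3 = 0.440055
T_{2}^{(1)} = 0.436688 + (0.436688 − 0.429819)/3 = 0.438978
T_{2}^{(2)} = 0.438978 + (0.438978 − 0.440055)/15 = 0.438906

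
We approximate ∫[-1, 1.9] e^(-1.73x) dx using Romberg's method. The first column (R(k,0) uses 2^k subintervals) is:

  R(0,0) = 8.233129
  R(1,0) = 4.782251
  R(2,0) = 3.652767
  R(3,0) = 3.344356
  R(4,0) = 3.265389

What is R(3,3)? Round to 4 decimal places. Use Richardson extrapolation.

3.2390

R(1,1) = (4·4.782251 − 8.233129) / 3 = 3.631958
R(2,1) = 3.652767 + (3.652767 − 4.782251)/3 = 3.276272
R(3,1) = 3.344356 + (3.344356 − 3.652767)/3 = 3.241552
R(2,2) = (16·3.276272 − 3.631958) / 15 = 3.252560
R(3,2) = (16·3.241552 − 3.276272) / 15 = 3.239237
R(3,3) = 3.239237 + (3.239237 − 3.252560)/63 = 3.239026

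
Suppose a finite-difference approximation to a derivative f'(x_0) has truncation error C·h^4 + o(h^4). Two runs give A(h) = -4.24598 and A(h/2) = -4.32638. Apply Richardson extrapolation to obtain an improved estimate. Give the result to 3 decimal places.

-4.332

The leading error scales as h^4; refining by a factor of 2 reduces it by 2^4 = 16.
Extrapolated value = (16·A(h/2) − A(h)) / (16 − 1)
= (16·(-4.32638) − (-4.24598)) / 15
= -64.97610 / 15 = -4.33174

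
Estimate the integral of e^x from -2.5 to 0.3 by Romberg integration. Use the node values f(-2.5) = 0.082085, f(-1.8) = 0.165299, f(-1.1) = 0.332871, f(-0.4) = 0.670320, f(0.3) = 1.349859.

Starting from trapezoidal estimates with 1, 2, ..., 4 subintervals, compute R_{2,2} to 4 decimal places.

R_{0,0} (trapezoid, 1 panel, h=2.8000): 2.004722
R_{1,0} (trapezoid, 2 panels, h=1.4000): 1.468380
R_{2,0} (trapezoid, 4 panels, h=0.7000): 1.319123
R_{1,1} = 1.468380 + (1.468380 − 2.004722)/3 = 1.289599
R_{2,1} = 1.319123 + (1.319123 − 1.468380)/3 = 1.269371
R_{2,2} = 1.269371 + (1.269371 − 1.289599)/15 = 1.268022

1.2680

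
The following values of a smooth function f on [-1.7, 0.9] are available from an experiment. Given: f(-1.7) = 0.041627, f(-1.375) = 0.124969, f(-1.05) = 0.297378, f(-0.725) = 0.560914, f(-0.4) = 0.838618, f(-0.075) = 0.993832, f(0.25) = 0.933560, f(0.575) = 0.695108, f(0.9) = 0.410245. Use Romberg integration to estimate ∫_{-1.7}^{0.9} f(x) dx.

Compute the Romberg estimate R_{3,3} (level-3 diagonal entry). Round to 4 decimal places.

1.5264

R_{0,0} (trapezoid, 1 panel, h=2.6000): 0.587434
R_{1,0} (trapezoid, 2 panels, h=1.3000): 1.383920
R_{2,0} (trapezoid, 4 panels, h=0.6500): 1.492070
R_{3,0} (trapezoid, 8 panels, h=0.3250): 1.517852
R_{1,1} = 1.383920 + (1.383920 − 0.587434)/3 = 1.649415
R_{2,1} = 1.492070 + (1.492070 − 1.383920)/3 = 1.528120
R_{3,1} = 1.517852 + (1.517852 − 1.492070)/3 = 1.526446
R_{2,2} = 1.528120 + (1.528120 − 1.649415)/15 = 1.520034
R_{3,2} = 1.526446 + (1.526446 − 1.528120)/15 = 1.526334
R_{3,3} = 1.526334 + (1.526334 − 1.520034)/63 = 1.526434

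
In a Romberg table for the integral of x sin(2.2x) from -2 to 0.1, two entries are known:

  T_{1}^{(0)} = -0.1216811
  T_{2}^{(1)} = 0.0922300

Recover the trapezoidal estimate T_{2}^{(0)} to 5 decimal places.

0.03875

From T_{2}^{(1)} = (4·T_{2}^{(0)} − T_{1}^{(0)})/3, solve for T_{2}^{(0)}:
4·T_{2}^{(0)} = 3·0.0922300 + (-0.1216811) = 0.1550089
T_{2}^{(0)} = 0.0387522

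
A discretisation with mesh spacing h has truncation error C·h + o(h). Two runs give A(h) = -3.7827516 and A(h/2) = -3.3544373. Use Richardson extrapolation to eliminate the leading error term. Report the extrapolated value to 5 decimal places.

-2.92612

Extrapolated value = (2·A(h/2) − A(h)) / (2 − 1)
= (2·(-3.3544373) − (-3.7827516)) / 1
= -2.9261230 / 1 = -2.9261230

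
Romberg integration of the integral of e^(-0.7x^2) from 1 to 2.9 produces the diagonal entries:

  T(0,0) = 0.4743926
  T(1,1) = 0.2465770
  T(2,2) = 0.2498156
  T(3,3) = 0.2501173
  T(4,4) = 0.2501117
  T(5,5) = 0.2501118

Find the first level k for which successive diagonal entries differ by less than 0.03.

k = 2

|T(1,1) − T(0,0)| = 0.2278156 ≥ 0.03
|T(2,2) − T(1,1)| = 0.0032386 < 0.03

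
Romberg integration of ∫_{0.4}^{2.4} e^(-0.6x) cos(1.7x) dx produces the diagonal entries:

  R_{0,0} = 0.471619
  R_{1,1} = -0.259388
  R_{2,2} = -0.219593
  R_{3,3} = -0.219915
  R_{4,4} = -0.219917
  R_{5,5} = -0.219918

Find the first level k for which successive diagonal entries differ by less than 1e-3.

|R_{1,1} − R_{0,0}| = 0.731007 ≥ 1e-3
|R_{2,2} − R_{1,1}| = 0.039795 ≥ 1e-3
|R_{3,3} − R_{2,2}| = 0.000322 < 1e-3

k = 3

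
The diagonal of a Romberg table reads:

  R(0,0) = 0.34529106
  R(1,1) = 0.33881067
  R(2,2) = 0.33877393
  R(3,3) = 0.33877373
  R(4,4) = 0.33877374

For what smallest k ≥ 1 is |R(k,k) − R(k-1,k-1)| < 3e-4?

k = 2

|R(1,1) − R(0,0)| = 0.00648039 ≥ 3e-4
|R(2,2) − R(1,1)| = 0.00003674 < 3e-4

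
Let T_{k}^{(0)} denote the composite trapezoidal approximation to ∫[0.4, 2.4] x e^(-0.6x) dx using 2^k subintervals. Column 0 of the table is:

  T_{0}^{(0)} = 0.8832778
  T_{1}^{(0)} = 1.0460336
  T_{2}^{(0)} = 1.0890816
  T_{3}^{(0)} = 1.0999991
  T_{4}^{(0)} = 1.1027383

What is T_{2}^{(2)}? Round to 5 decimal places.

T_{1}^{(1)} = 1.0460336 + (1.0460336 − 0.8832778)/3 = 1.1002855
T_{2}^{(1)} = (4·1.0890816 − 1.0460336) / 3 = 1.1034309
T_{2}^{(2)} = (16·1.1034309 − 1.1002855) / 15 = 1.1036406

1.10364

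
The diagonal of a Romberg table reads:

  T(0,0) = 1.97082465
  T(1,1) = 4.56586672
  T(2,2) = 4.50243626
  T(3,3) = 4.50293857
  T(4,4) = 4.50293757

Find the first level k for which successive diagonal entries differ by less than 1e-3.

k = 3

|T(1,1) − T(0,0)| = 2.59504207 ≥ 1e-3
|T(2,2) − T(1,1)| = 0.06343046 ≥ 1e-3
|T(3,3) − T(2,2)| = 0.00050231 < 1e-3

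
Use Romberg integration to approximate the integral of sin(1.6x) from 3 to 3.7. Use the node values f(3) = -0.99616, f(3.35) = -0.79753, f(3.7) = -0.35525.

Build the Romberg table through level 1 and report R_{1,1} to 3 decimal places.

-0.530

R_{0,0} (trapezoid, 1 panel, h=0.7000): -0.47299
R_{1,0} (trapezoid, 2 panels, h=0.3500): -0.51563
R_{1,1} = -0.51563 + (-0.51563 − (-0.47299))/3 = -0.52984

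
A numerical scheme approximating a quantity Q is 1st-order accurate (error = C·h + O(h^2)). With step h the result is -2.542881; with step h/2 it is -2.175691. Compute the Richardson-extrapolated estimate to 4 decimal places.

Extrapolated value = (2·A(h/2) − A(h)) / (2 − 1)
= (2·(-2.175691) − (-2.542881)) / 1
= -1.808501 / 1 = -1.808501

-1.8085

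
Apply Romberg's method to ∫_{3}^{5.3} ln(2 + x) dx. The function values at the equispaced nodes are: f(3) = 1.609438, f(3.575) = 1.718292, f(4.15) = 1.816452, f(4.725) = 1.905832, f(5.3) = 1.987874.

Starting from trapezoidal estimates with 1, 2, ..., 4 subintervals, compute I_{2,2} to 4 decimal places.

4.1643

I_{0,0} (trapezoid, 1 panel, h=2.3000): 4.136909
I_{1,0} (trapezoid, 2 panels, h=1.1500): 4.157374
I_{2,0} (trapezoid, 4 panels, h=0.5750): 4.162558
I_{1,1} = 4.157374 + (4.157374 − 4.136909)/3 = 4.164196
I_{2,1} = 4.162558 + (4.162558 − 4.157374)/3 = 4.164286
I_{2,2} = 4.164286 + (4.164286 − 4.164196)/15 = 4.164292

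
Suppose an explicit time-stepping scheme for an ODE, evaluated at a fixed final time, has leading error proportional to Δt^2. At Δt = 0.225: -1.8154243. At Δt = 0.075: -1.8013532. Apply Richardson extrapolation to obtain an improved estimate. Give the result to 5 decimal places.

Extrapolated value = (9·A(Δt/3) − A(Δt)) / (9 − 1)
= (9·(-1.8013532) − (-1.8154243)) / 8
= -14.3967545 / 8 = -1.7995943

-1.79959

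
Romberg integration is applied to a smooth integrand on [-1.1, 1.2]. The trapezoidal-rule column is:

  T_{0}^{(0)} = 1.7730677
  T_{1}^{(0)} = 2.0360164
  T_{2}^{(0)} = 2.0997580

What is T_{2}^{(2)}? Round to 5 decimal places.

2.12083

T_{1}^{(1)} = (4·2.0360164 − 1.7730677) / 3 = 2.1236660
T_{2}^{(1)} = (4·2.0997580 − 2.0360164) / 3 = 2.1210052
T_{2}^{(2)} = 2.1210052 + (2.1210052 − 2.1236660)/15 = 2.1208278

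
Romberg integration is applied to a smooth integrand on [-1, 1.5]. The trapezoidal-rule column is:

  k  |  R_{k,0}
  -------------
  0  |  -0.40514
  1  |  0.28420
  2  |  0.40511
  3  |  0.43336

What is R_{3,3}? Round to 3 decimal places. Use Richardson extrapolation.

0.443

Richardson extrapolation on the trapezoidal column (denominator 4−1=3):
R_{1,1} = 0.28420 + (0.28420 − (-0.40514))/3 = 0.51398
R_{2,1} = (4·0.40511 − 0.28420) / 3 = 0.44541
R_{3,1} = (4·0.43336 − 0.40511) / 3 = 0.44278
R_{2,2} = 0.44541 + (0.44541 − 0.51398)/15 = 0.44084
R_{3,2} = (16·0.44278 − 0.44541) / 15 = 0.44260
R_{3,3} = 0.44260 + (0.44260 − 0.44084)/63 = 0.44263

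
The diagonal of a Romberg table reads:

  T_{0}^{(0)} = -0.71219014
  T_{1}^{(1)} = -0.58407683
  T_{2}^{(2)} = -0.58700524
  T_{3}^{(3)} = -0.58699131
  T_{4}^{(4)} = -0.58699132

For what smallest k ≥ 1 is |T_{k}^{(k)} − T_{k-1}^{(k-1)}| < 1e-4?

|T_{1}^{(1)} − T_{0}^{(0)}| = 0.12811331 ≥ 1e-4
|T_{2}^{(2)} − T_{1}^{(1)}| = 0.00292841 ≥ 1e-4
|T_{3}^{(3)} − T_{2}^{(2)}| = 0.00001393 < 1e-4

k = 3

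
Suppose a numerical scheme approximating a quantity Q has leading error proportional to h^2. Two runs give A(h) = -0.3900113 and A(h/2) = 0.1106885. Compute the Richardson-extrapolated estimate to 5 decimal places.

0.27759

The leading error scales as h^2; refining by a factor of 2 reduces it by 2^2 = 4.
Extrapolated value = (4·A(h/2) − A(h)) / (4 − 1)
= (4·0.1106885 − (-0.3900113)) / 3
= 0.8327653 / 3 = 0.2775884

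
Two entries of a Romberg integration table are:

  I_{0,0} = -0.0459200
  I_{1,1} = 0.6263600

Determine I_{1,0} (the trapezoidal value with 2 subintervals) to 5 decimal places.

From I_{1,1} = (4·I_{1,0} − I_{0,0})/3, solve for I_{1,0}:
4·I_{1,0} = 3·0.6263600 + (-0.0459200) = 1.8331600
I_{1,0} = 0.4582900

0.45829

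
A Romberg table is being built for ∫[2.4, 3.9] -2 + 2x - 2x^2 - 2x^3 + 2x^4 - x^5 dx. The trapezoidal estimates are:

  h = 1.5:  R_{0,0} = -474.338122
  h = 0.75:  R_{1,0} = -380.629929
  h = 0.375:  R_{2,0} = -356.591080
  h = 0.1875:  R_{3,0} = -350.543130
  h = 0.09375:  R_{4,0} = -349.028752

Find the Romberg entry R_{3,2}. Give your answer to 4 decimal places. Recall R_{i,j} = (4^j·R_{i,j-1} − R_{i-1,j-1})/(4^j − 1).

-348.5237

Richardson extrapolation on the trapezoidal column (denominator 4−1=3):
R_{2,1} = (4·(-356.591080) − (-380.629929)) / 3 = -348.578130
R_{3,1} = (4·(-350.543130) − (-356.591080)) / 3 = -348.527147
R_{3,2} = -348.527147 + (-348.527147 − (-348.578130))/15 = -348.523748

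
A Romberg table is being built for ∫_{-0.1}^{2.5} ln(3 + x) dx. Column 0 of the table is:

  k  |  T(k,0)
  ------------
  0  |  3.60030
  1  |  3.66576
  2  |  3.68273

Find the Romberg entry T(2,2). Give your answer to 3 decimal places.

3.688

T(1,1) = 3.66576 + (3.66576 − 3.60030)/3 = 3.68758
T(2,1) = (4·3.68273 − 3.66576) / 3 = 3.68839
T(2,2) = (16·3.68839 − 3.68758) / 15 = 3.68844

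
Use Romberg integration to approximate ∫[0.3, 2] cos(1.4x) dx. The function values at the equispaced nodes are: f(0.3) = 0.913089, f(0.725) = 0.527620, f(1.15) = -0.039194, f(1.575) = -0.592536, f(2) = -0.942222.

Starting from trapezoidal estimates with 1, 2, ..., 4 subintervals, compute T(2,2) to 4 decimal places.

T(0,0) (trapezoid, 1 panel, h=1.7000): -0.024763
T(1,0) (trapezoid, 2 panels, h=0.8500): -0.045696
T(2,0) (trapezoid, 4 panels, h=0.4250): -0.050438
T(1,1) = -0.045696 + (-0.045696 − (-0.024763))/3 = -0.052674
T(2,1) = -0.050438 + (-0.050438 − (-0.045696))/3 = -0.052019
T(2,2) = -0.052019 + (-0.052019 − (-0.052674))/15 = -0.051975

-0.0520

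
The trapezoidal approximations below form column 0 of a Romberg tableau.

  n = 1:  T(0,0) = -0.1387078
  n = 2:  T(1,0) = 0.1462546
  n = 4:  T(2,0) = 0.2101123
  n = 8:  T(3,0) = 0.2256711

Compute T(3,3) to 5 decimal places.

T(1,1) = (4·0.1462546 − (-0.1387078)) / 3 = 0.2412421
T(2,1) = (4·0.2101123 − 0.1462546) / 3 = 0.2313982
T(3,1) = (4·0.2256711 − 0.2101123) / 3 = 0.2308574
T(2,2) = 0.2313982 + (0.2313982 − 0.2412421)/15 = 0.2307419
T(3,2) = (16·0.2308574 − 0.2313982) / 15 = 0.2308213
T(3,3) = (64·0.2308213 − 0.2307419) / 63 = 0.2308226

0.23082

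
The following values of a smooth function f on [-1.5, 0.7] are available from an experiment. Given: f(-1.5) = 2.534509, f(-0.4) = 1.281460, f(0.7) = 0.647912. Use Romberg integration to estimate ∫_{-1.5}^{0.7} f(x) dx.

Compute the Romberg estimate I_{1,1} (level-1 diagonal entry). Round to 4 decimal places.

3.0464

I_{0,0} (trapezoid, 1 panel, h=2.2000): 3.500663
I_{1,0} (trapezoid, 2 panels, h=1.1000): 3.159938
I_{1,1} = 3.159938 + (3.159938 − 3.500663)/3 = 3.046363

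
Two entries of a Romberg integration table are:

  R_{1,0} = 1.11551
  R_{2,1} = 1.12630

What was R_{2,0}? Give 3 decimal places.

From R_{2,1} = (4·R_{2,0} − R_{1,0})/3, solve for R_{2,0}:
4·R_{2,0} = 3·1.12630 + 1.11551 = 4.49441
R_{2,0} = 1.12360

1.124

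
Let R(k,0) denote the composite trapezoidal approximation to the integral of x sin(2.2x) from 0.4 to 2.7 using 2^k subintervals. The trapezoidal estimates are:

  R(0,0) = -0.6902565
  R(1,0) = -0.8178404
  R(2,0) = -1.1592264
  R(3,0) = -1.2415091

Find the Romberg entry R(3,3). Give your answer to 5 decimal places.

R(1,1) = (4·(-0.8178404) − (-0.6902565)) / 3 = -0.8603684
R(2,1) = -1.1592264 + (-1.1592264 − (-0.8178404))/3 = -1.2730217
R(3,1) = -1.2415091 + (-1.2415091 − (-1.1592264))/3 = -1.2689367
R(2,2) = -1.2730217 + (-1.2730217 − (-0.8603684))/15 = -1.3005319
R(3,2) = (16·(-1.2689367) − (-1.2730217)) / 15 = -1.2686644
R(3,3) = (64·(-1.2686644) − (-1.3005319)) / 63 = -1.2681586

-1.26816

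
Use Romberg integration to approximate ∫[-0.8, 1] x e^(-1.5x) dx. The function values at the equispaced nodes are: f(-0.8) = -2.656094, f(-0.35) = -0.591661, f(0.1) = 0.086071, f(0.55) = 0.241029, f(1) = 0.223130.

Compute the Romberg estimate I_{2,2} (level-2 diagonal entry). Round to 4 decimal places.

I_{0,0} (trapezoid, 1 panel, h=1.8000): -2.189668
I_{1,0} (trapezoid, 2 panels, h=0.9000): -1.017370
I_{2,0} (trapezoid, 4 panels, h=0.4500): -0.666469
I_{1,1} = -1.017370 + (-1.017370 − (-2.189668))/3 = -0.626604
I_{2,1} = -0.666469 + (-0.666469 − (-1.017370))/3 = -0.549502
I_{2,2} = -0.549502 + (-0.549502 − (-0.626604))/15 = -0.544362

-0.5444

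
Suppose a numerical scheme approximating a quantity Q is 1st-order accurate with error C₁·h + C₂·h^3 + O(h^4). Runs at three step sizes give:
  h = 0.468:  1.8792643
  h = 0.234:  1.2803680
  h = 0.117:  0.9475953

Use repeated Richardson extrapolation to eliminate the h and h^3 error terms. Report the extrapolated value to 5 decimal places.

0.60530

First eliminate the h term (factor 2^1 = 2):
  B₁ = (2·1.2803680 − 1.8792643)/1 = 0.6814717
  B₂ = (2·0.9475953 − 1.2803680)/1 = 0.6148226
Then eliminate the h^3 term (factor 2^3 = 8):
  (8·0.6148226 − 0.6814717)/7 = 0.6053013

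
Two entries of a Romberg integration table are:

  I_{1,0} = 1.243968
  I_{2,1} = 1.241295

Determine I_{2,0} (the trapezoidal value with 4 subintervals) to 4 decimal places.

From I_{2,1} = (4·I_{2,0} − I_{1,0})/3, solve for I_{2,0}:
4·I_{2,0} = 3·1.241295 + 1.243968 = 4.967853
I_{2,0} = 1.241963

1.2420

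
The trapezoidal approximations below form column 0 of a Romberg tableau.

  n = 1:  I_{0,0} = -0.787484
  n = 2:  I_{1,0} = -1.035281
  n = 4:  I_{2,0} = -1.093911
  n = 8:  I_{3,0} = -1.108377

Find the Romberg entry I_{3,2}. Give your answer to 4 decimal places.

I_{2,1} = (4·(-1.093911) − (-1.035281)) / 3 = -1.113454
I_{3,1} = (4·(-1.108377) − (-1.093911)) / 3 = -1.113199
I_{3,2} = -1.113199 + (-1.113199 − (-1.113454))/15 = -1.113182

-1.1132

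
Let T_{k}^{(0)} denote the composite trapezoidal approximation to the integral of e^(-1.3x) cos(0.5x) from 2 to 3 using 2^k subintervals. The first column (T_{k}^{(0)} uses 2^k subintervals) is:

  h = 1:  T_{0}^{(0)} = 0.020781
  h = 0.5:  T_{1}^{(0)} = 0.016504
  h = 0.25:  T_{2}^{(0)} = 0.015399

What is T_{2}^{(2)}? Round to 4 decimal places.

0.0150

T_{1}^{(1)} = 0.016504 + (0.016504 − 0.020781)/3 = 0.015078
T_{2}^{(1)} = 0.015399 + (0.015399 − 0.016504)/3 = 0.015031
T_{2}^{(2)} = (16·0.015031 − 0.015078) / 15 = 0.015028
(Column j=1 coincides with Simpson's rule on the same nodes.)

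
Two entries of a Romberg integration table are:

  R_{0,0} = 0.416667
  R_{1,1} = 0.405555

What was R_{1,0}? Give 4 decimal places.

From R_{1,1} = (4·R_{1,0} − R_{0,0})/3, solve for R_{1,0}:
4·R_{1,0} = 3·0.405555 + 0.416667 = 1.633332
R_{1,0} = 0.408333

0.4083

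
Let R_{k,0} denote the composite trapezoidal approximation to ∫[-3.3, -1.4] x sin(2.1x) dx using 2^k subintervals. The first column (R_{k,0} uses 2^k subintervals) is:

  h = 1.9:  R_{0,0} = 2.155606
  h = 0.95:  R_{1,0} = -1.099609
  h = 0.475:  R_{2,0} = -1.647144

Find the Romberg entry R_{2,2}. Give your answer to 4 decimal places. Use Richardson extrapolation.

R_{1,1} = (4·(-1.099609) − 2.155606) / 3 = -2.184681
R_{2,1} = -1.647144 + (-1.647144 − (-1.099609))/3 = -1.829656
R_{2,2} = (16·(-1.829656) − (-2.184681)) / 15 = -1.805988

-1.8060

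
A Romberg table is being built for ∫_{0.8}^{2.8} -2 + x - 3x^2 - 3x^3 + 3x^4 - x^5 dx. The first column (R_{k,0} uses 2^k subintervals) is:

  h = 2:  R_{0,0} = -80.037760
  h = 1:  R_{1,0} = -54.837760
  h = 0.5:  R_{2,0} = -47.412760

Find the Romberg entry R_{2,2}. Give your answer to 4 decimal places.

-44.8378

R_{1,1} = (4·(-54.837760) − (-80.037760)) / 3 = -46.437760
R_{2,1} = (4·(-47.412760) − (-54.837760)) / 3 = -44.937760
R_{2,2} = (16·(-44.937760) − (-46.437760)) / 15 = -44.837760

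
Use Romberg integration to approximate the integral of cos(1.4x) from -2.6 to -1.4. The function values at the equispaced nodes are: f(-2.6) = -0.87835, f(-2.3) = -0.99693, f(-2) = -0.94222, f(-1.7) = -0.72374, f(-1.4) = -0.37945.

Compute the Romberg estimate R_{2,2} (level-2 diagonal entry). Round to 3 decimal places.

R_{0,0} (trapezoid, 1 panel, h=1.2000): -0.75468
R_{1,0} (trapezoid, 2 panels, h=0.6000): -0.94267
R_{2,0} (trapezoid, 4 panels, h=0.3000): -0.98754
R_{1,1} = -0.94267 + (-0.94267 − (-0.75468))/3 = -1.00533
R_{2,1} = -0.98754 + (-0.98754 − (-0.94267))/3 = -1.00250
R_{2,2} = -1.00250 + (-1.00250 − (-1.00533))/15 = -1.00231

-1.002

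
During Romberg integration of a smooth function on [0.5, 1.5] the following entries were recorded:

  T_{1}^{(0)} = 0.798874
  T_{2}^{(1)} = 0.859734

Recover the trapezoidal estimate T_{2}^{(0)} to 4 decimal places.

From T_{2}^{(1)} = (4·T_{2}^{(0)} − T_{1}^{(0)})/3, solve for T_{2}^{(0)}:
4·T_{2}^{(0)} = 3·0.859734 + 0.798874 = 3.378076
T_{2}^{(0)} = 0.844519

0.8445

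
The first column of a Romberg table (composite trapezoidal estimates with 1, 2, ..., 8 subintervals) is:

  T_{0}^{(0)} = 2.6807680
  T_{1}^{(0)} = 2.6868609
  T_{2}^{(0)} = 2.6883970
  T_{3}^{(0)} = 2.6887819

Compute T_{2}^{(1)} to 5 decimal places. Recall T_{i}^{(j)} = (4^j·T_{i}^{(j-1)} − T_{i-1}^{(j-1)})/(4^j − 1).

T_{2}^{(1)} = (4·2.6883970 − 2.6868609) / 3 = 2.6889090

2.68891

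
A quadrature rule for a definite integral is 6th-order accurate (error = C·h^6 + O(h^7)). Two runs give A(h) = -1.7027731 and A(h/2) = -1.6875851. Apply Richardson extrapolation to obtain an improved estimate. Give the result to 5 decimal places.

Extrapolated value = (64·A(h/2) − A(h)) / (64 − 1)
= (64·(-1.6875851) − (-1.7027731)) / 63
= -106.3026733 / 63 = -1.6873440

-1.68734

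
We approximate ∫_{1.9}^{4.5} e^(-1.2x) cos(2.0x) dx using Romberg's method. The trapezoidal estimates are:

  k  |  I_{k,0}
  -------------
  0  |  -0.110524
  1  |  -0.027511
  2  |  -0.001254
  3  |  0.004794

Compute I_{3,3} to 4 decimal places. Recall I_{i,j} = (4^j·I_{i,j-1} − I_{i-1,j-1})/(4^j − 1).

I_{1,1} = (4·(-0.027511) − (-0.110524)) / 3 = 0.000160
I_{2,1} = (4·(-0.001254) − (-0.027511)) / 3 = 0.007498
I_{3,1} = (4·0.004794 − (-0.001254)) / 3 = 0.006810
I_{2,2} = (16·0.007498 − 0.000160) / 15 = 0.007987
I_{3,2} = 0.006810 + (0.006810 − 0.007498)/15 = 0.006764
I_{3,3} = 0.006764 + (0.006764 − 0.007987)/63 = 0.006745

0.0067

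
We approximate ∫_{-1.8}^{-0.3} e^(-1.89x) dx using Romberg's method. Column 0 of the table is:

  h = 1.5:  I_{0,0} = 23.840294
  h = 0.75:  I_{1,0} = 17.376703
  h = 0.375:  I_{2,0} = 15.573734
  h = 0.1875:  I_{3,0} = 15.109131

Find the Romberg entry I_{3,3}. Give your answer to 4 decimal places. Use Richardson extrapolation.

Richardson extrapolation on the trapezoidal column (denominator 4−1=3):
I_{1,1} = 17.376703 + (17.376703 − 23.840294)/3 = 15.222173
I_{2,1} = 15.573734 + (15.573734 − 17.376703)/3 = 14.972744
I_{3,1} = (4·15.109131 − 15.573734) / 3 = 14.954263
I_{2,2} = 14.972744 + (14.972744 − 15.222173)/15 = 14.956115
I_{3,2} = 14.954263 + (14.954263 − 14.972744)/15 = 14.953031
I_{3,3} = 14.953031 + (14.953031 − 14.956115)/63 = 14.952982
(Column j=1 coincides with Simpson's rule on the same nodes.)

14.9530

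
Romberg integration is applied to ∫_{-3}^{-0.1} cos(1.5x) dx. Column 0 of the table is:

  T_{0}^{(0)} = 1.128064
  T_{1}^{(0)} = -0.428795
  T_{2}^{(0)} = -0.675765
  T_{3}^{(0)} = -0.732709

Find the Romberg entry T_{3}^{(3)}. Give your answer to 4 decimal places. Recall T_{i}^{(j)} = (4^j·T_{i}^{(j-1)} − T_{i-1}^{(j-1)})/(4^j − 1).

-0.7514

T_{1}^{(1)} = -0.428795 + (-0.428795 − 1.128064)/3 = -0.947748
T_{2}^{(1)} = (4·(-0.675765) − (-0.428795)) / 3 = -0.758088
T_{3}^{(1)} = (4·(-0.732709) − (-0.675765)) / 3 = -0.751690
T_{2}^{(2)} = (16·(-0.758088) − (-0.947748)) / 15 = -0.745444
T_{3}^{(2)} = -0.751690 + (-0.751690 − (-0.758088))/15 = -0.751263
T_{3}^{(3)} = -0.751263 + (-0.751263 − (-0.745444))/63 = -0.751355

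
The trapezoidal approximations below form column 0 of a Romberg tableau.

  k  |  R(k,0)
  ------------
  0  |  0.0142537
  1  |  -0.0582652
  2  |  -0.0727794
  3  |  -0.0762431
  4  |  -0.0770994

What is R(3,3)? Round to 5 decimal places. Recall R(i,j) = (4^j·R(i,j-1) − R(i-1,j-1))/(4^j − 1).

-0.07738

Richardson extrapolation on the trapezoidal column (denominator 4−1=3):
R(1,1) = -0.0582652 + (-0.0582652 − 0.0142537)/3 = -0.0824382
R(2,1) = (4·(-0.0727794) − (-0.0582652)) / 3 = -0.0776175
R(3,1) = (4·(-0.0762431) − (-0.0727794)) / 3 = -0.0773977
R(2,2) = (16·(-0.0776175) − (-0.0824382)) / 15 = -0.0772961
R(3,2) = -0.0773977 + (-0.0773977 − (-0.0776175))/15 = -0.0773830
R(3,3) = (64·(-0.0773830) − (-0.0772961)) / 63 = -0.0773844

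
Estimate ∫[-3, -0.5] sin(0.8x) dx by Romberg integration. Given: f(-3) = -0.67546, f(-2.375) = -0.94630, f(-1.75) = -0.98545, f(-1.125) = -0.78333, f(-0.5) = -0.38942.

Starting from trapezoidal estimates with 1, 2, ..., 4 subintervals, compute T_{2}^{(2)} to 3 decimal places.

T_{0}^{(0)} (trapezoid, 1 panel, h=2.5000): -1.33110
T_{1}^{(0)} (trapezoid, 2 panels, h=1.2500): -1.89736
T_{2}^{(0)} (trapezoid, 4 panels, h=0.6250): -2.02970
T_{1}^{(1)} = -1.89736 + (-1.89736 − (-1.33110))/3 = -2.08611
T_{2}^{(1)} = -2.02970 + (-2.02970 − (-1.89736))/3 = -2.07381
T_{2}^{(2)} = -2.07381 + (-2.07381 − (-2.08611))/15 = -2.07299

-2.073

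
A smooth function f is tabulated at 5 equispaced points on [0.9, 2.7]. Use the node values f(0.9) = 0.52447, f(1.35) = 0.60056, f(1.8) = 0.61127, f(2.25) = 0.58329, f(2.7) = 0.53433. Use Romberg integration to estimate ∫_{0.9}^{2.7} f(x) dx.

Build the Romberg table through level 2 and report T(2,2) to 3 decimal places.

T(0,0) (trapezoid, 1 panel, h=1.8000): 0.95292
T(1,0) (trapezoid, 2 panels, h=0.9000): 1.02660
T(2,0) (trapezoid, 4 panels, h=0.4500): 1.04603
T(1,1) = 1.02660 + (1.02660 − 0.95292)/3 = 1.05116
T(2,1) = 1.04603 + (1.04603 − 1.02660)/3 = 1.05251
T(2,2) = 1.05251 + (1.05251 − 1.05116)/15 = 1.05260

1.053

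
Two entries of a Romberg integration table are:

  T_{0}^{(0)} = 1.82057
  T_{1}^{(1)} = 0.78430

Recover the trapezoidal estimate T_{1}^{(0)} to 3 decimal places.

From T_{1}^{(1)} = (4·T_{1}^{(0)} − T_{0}^{(0)})/3, solve for T_{1}^{(0)}:
4·T_{1}^{(0)} = 3·0.78430 + 1.82057 = 4.17347
T_{1}^{(0)} = 1.04337

1.043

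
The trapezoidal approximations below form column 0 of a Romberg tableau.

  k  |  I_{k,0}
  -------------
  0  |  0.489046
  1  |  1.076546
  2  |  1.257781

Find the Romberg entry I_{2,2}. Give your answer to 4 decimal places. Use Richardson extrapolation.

1.3212

I_{1,1} = (4·1.076546 − 0.489046) / 3 = 1.272379
I_{2,1} = 1.257781 + (1.257781 − 1.076546)/3 = 1.318193
I_{2,2} = (16·1.318193 − 1.272379) / 15 = 1.321247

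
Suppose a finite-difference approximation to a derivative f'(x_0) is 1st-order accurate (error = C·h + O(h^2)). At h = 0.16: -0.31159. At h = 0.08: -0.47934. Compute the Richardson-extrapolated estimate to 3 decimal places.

Extrapolated value = (2·A(h/2) − A(h)) / (2 − 1)
= (2·(-0.47934) − (-0.31159)) / 1
= -0.64709 / 1 = -0.64709

-0.647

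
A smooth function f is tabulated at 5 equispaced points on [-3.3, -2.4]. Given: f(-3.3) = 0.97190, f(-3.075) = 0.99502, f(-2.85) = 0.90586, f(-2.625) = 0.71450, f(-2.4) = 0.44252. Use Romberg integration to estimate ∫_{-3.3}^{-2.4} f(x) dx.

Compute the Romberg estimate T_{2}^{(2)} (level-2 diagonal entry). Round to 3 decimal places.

T_{0}^{(0)} (trapezoid, 1 panel, h=0.9000): 0.63649
T_{1}^{(0)} (trapezoid, 2 panels, h=0.4500): 0.72588
T_{2}^{(0)} (trapezoid, 4 panels, h=0.2250): 0.74758
T_{1}^{(1)} = 0.72588 + (0.72588 − 0.63649)/3 = 0.75568
T_{2}^{(1)} = 0.74758 + (0.74758 − 0.72588)/3 = 0.75481
T_{2}^{(2)} = 0.75481 + (0.75481 − 0.75568)/15 = 0.75475

0.755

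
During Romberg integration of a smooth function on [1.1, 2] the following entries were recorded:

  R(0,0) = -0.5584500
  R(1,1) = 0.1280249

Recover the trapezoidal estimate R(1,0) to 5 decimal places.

From R(1,1) = (4·R(1,0) − R(0,0))/3, solve for R(1,0):
4·R(1,0) = 3·0.1280249 + (-0.5584500) = -0.1743753
R(1,0) = -0.0435938

-0.04359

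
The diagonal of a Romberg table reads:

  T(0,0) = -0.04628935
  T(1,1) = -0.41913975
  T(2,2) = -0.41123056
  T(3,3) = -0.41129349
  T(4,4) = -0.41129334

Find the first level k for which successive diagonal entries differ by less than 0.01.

k = 2

|T(1,1) − T(0,0)| = 0.37285040 ≥ 0.01
|T(2,2) − T(1,1)| = 0.00790919 < 0.01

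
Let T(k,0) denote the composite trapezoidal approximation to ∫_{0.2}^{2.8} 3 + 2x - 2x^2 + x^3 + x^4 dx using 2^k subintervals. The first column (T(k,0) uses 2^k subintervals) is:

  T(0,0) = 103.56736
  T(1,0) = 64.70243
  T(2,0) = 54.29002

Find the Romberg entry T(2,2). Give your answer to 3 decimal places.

Richardson extrapolation on the trapezoidal column (denominator 4−1=3):
T(1,1) = (4·64.70243 − 103.56736) / 3 = 51.74745
T(2,1) = 54.29002 + (54.29002 − 64.70243)/3 = 50.81922
T(2,2) = 50.81922 + (50.81922 − 51.74745)/15 = 50.75734

50.757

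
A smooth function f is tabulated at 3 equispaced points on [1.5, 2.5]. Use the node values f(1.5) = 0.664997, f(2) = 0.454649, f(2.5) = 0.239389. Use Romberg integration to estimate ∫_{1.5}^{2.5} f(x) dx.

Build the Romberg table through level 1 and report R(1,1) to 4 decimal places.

R(0,0) (trapezoid, 1 panel, h=1.0000): 0.452193
R(1,0) (trapezoid, 2 panels, h=0.5000): 0.453421
R(1,1) = 0.453421 + (0.453421 − 0.452193)/3 = 0.453830

0.4538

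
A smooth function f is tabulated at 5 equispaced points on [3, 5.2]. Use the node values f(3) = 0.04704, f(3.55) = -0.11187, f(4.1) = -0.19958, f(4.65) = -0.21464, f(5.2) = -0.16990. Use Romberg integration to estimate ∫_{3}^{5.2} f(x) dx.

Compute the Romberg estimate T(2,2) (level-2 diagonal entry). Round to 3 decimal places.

T(0,0) (trapezoid, 1 panel, h=2.2000): -0.13515
T(1,0) (trapezoid, 2 panels, h=1.1000): -0.28711
T(2,0) (trapezoid, 4 panels, h=0.5500): -0.32314
T(1,1) = -0.28711 + (-0.28711 − (-0.13515))/3 = -0.33776
T(2,1) = -0.32314 + (-0.32314 − (-0.28711))/3 = -0.33515
T(2,2) = -0.33515 + (-0.33515 − (-0.33776))/15 = -0.33498

-0.335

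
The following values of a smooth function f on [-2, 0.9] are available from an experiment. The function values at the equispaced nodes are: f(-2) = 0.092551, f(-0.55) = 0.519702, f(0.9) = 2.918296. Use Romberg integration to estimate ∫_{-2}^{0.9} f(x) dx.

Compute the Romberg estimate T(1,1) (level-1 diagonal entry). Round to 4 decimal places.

T(0,0) (trapezoid, 1 panel, h=2.9000): 4.365728
T(1,0) (trapezoid, 2 panels, h=1.4500): 2.936432
T(1,1) = 2.936432 + (2.936432 − 4.365728)/3 = 2.460000

2.4600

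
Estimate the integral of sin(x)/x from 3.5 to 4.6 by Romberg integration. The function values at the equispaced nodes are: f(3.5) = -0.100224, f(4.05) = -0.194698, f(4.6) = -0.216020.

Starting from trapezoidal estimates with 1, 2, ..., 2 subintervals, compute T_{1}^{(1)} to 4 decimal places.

-0.2008

T_{0}^{(0)} (trapezoid, 1 panel, h=1.1000): -0.173934
T_{1}^{(0)} (trapezoid, 2 panels, h=0.5500): -0.194051
T_{1}^{(1)} = -0.194051 + (-0.194051 − (-0.173934))/3 = -0.200757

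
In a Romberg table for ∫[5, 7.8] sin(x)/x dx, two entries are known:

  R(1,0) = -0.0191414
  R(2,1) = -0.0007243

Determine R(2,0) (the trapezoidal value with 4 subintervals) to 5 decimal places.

From R(2,1) = (4·R(2,0) − R(1,0))/3, solve for R(2,0):
4·R(2,0) = 3·(-0.0007243) + (-0.0191414) = -0.0213143
R(2,0) = -0.0053286

-0.00533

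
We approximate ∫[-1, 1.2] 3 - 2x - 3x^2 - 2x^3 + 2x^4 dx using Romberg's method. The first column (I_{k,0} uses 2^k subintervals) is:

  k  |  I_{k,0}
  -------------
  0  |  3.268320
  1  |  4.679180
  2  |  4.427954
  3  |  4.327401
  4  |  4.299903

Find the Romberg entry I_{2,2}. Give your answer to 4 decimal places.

I_{1,1} = 4.679180 + (4.679180 − 3.268320)/3 = 5.149467
I_{2,1} = (4·4.427954 − 4.679180) / 3 = 4.344212
I_{2,2} = (16·4.344212 − 5.149467) / 15 = 4.290528

4.2905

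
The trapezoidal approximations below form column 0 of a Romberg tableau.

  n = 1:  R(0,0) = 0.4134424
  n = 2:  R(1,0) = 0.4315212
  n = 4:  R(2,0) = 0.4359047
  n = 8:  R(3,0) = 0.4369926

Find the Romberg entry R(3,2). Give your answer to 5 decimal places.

Richardson extrapolation on the trapezoidal column (denominator 4−1=3):
R(2,1) = 0.4359047 + (0.4359047 − 0.4315212)/3 = 0.4373659
R(3,1) = 0.4369926 + (0.4369926 − 0.4359047)/3 = 0.4373552
R(3,2) = (16·0.4373552 − 0.4373659) / 15 = 0.4373545
(Column j=1 coincides with Simpson's rule on the same nodes.)

0.43735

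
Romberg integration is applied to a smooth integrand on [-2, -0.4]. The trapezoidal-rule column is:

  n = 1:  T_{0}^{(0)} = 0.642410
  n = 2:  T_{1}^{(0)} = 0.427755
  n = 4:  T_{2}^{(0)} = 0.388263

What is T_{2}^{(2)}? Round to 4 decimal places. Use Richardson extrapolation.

Richardson extrapolation on the trapezoidal column (denominator 4−1=3):
T_{1}^{(1)} = 0.427755 + (0.427755 − 0.642410)/3 = 0.356203
T_{2}^{(1)} = (4·0.388263 − 0.427755) / 3 = 0.375099
T_{2}^{(2)} = (16·0.375099 − 0.356203) / 15 = 0.376359
(Column j=1 coincides with Simpson's rule on the same nodes.)

0.3764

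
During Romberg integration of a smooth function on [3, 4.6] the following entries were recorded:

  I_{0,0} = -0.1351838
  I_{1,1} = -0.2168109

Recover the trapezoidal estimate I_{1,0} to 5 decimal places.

From I_{1,1} = (4·I_{1,0} − I_{0,0})/3, solve for I_{1,0}:
4·I_{1,0} = 3·(-0.2168109) + (-0.1351838) = -0.7856165
I_{1,0} = -0.1964041

-0.19640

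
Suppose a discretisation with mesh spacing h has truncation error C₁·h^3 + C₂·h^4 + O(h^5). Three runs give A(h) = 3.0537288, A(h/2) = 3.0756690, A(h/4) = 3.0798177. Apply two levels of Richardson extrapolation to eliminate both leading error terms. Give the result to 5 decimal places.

3.08052

First eliminate the h^3 term (factor 2^3 = 8):
  B₁ = (8·3.0756690 − 3.0537288)/7 = 3.0788033
  B₂ = (8·3.0798177 − 3.0756690)/7 = 3.0804104
Then eliminate the h^4 term (factor 2^4 = 16):
  (16·3.0804104 − 3.0788033)/15 = 3.0805175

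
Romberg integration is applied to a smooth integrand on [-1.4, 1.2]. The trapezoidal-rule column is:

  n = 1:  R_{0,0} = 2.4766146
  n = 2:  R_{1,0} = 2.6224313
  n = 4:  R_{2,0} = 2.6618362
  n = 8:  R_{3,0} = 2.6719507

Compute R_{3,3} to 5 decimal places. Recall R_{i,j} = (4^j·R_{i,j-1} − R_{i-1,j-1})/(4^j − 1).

2.67535

Richardson extrapolation on the trapezoidal column (denominator 4−1=3):
R_{1,1} = (4·2.6224313 − 2.4766146) / 3 = 2.6710369
R_{2,1} = 2.6618362 + (2.6618362 − 2.6224313)/3 = 2.6749712
R_{3,1} = (4·2.6719507 − 2.6618362) / 3 = 2.6753222
R_{2,2} = 2.6749712 + (2.6749712 − 2.6710369)/15 = 2.6752335
R_{3,2} = 2.6753222 + (2.6753222 − 2.6749712)/15 = 2.6753456
R_{3,3} = 2.6753456 + (2.6753456 − 2.6752335)/63 = 2.6753474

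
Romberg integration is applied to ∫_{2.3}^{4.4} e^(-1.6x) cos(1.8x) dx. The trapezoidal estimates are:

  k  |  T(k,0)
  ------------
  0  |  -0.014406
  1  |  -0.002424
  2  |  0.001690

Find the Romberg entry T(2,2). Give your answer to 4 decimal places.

0.0032

T(1,1) = (4·(-0.002424) − (-0.014406)) / 3 = 0.001570
T(2,1) = (4·0.001690 − (-0.002424)) / 3 = 0.003061
T(2,2) = 0.003061 + (0.003061 − 0.001570)/15 = 0.003160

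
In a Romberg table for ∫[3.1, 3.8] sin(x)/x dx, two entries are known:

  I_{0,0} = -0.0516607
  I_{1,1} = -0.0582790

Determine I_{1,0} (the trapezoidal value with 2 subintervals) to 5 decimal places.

From I_{1,1} = (4·I_{1,0} − I_{0,0})/3, solve for I_{1,0}:
4·I_{1,0} = 3·(-0.0582790) + (-0.0516607) = -0.2264977
I_{1,0} = -0.0566244

-0.05662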